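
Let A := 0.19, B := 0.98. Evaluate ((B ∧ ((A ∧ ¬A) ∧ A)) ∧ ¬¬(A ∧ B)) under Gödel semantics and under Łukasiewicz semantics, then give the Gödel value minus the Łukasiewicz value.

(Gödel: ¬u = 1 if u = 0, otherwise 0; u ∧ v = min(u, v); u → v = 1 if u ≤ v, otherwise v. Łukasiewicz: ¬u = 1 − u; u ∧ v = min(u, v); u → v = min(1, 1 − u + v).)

-0.19

Gödel evaluation:
  ¬A: Gödel ¬ of 0.19 = 0 (operand ≠ 0)
  (A ∧ ¬A) = min(0.19, 0) = 0
  ((A ∧ ¬A) ∧ A) = min(0, 0.19) = 0
  (B ∧ ((A ∧ ¬A) ∧ A)) = min(0.98, 0) = 0
  (A ∧ B) = min(0.19, 0.98) = 0.19
  ¬(A ∧ B): Gödel ¬ of 0.19 = 0 (operand ≠ 0)
  ¬¬(A ∧ B): Gödel ¬ of 0 = 1 (operand is 0)
  ((B ∧ ((A ∧ ¬A) ∧ A)) ∧ ¬¬(A ∧ B)) = min(0, 1) = 0
  Gödel value = 0
Łukasiewicz evaluation:
  ¬A: Łukasiewicz ¬ gives 1 − 0.19 = 0.81
  (A ∧ ¬A) = min(0.19, 0.81) = 0.19
  ((A ∧ ¬A) ∧ A) = min(0.19, 0.19) = 0.19
  (B ∧ ((A ∧ ¬A) ∧ A)) = min(0.98, 0.19) = 0.19
  (A ∧ B) = min(0.19, 0.98) = 0.19
  ¬(A ∧ B): Łukasiewicz ¬ gives 1 − 0.19 = 0.81
  ¬¬(A ∧ B): Łukasiewicz ¬ gives 1 − 0.81 = 0.19
  ((B ∧ ((A ∧ ¬A) ∧ A)) ∧ ¬¬(A ∧ B)) = min(0.19, 0.19) = 0.19
  Łukasiewicz value = 0.19
Difference: 0 − 0.19 = -0.19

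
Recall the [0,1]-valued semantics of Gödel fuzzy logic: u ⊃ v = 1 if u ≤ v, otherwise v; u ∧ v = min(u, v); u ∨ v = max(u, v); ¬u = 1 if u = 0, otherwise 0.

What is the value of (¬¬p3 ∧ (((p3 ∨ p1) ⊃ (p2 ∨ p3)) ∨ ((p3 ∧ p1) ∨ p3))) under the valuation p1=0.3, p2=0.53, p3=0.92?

1.00

¬p3: Gödel ¬ of 0.92 = 0 (operand ≠ 0)
¬¬p3: Gödel ¬ of 0 = 1 (operand is 0)
(p3 ∨ p1) = max(0.92, 0.3) = 0.92
(p2 ∨ p3) = max(0.53, 0.92) = 0.92
((p3 ∨ p1) ⊃ (p2 ∨ p3)): 0.92 ≤ 0.92, so result = 1
(p3 ∧ p1) = min(0.92, 0.3) = 0.3
((p3 ∧ p1) ∨ p3) = max(0.3, 0.92) = 0.92
(((p3 ∨ p1) ⊃ (p2 ∨ p3)) ∨ ((p3 ∧ p1) ∨ p3)) = max(1, 0.92) = 1
(¬¬p3 ∧ (((p3 ∨ p1) ⊃ (p2 ∨ p3)) ∨ ((p3 ∧ p1) ∨ p3))) = min(1, 1) = 1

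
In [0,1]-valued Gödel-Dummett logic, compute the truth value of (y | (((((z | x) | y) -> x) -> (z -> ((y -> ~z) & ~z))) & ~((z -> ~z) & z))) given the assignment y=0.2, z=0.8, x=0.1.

(z | x) = max(0.8, 0.1) = 0.8
((z | x) | y) = max(0.8, 0.2) = 0.8
(((z | x) | y) -> x): 0.8 > 0.1, so result = 0.1
~z: Gödel ¬ of 0.8 = 0 (operand ≠ 0)
(y -> ~z): 0.2 > 0, so result = 0
~z: Gödel ¬ of 0.8 = 0 (operand ≠ 0)
((y -> ~z) & ~z) = min(0, 0) = 0
(z -> ((y -> ~z) & ~z)): 0.8 > 0, so result = 0
((((z | x) | y) -> x) -> (z -> ((y -> ~z) & ~z))): 0.1 > 0, so result = 0
~z: Gödel ¬ of 0.8 = 0 (operand ≠ 0)
(z -> ~z): 0.8 > 0, so result = 0
((z -> ~z) & z) = min(0, 0.8) = 0
~((z -> ~z) & z): Gödel ¬ of 0 = 1 (operand is 0)
(((((z | x) | y) -> x) -> (z -> ((y -> ~z) & ~z))) & ~((z -> ~z) & z)) = min(0, 1) = 0
(y | (((((z | x) | y) -> x) -> (z -> ((y -> ~z) & ~z))) & ~((z -> ~z) & z))) = max(0.2, 0) = 0.2

0.20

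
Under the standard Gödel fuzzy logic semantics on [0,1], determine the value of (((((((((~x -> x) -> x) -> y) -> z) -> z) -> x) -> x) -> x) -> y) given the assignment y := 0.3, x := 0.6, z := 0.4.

~x: Gödel ¬ of 0.6 = 0 (operand ≠ 0)
(~x -> x): 0 ≤ 0.6, so result = 1
((~x -> x) -> x): 1 > 0.6, so result = 0.6
(((~x -> x) -> x) -> y): 0.6 > 0.3, so result = 0.3
((((~x -> x) -> x) -> y) -> z): 0.3 ≤ 0.4, so result = 1
(((((~x -> x) -> x) -> y) -> z) -> z): 1 > 0.4, so result = 0.4
((((((~x -> x) -> x) -> y) -> z) -> z) -> x): 0.4 ≤ 0.6, so result = 1
(((((((~x -> x) -> x) -> y) -> z) -> z) -> x) -> x): 1 > 0.6, so result = 0.6
((((((((~x -> x) -> x) -> y) -> z) -> z) -> x) -> x) -> x): 0.6 ≤ 0.6, so result = 1
(((((((((~x -> x) -> x) -> y) -> z) -> z) -> x) -> x) -> x) -> y): 1 > 0.3, so result = 0.3

0.30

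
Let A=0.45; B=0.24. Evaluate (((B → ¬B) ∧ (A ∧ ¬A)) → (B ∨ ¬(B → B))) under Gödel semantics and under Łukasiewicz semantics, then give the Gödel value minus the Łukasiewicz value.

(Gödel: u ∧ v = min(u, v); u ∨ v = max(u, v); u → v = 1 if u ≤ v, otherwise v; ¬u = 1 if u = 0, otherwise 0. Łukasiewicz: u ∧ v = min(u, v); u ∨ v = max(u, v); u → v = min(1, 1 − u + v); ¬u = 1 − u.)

0.21

Gödel evaluation:
  ¬B: Gödel ¬ of 0.24 = 0 (operand ≠ 0)
  (B → ¬B): 0.24 > 0, so result = 0
  ¬A: Gödel ¬ of 0.45 = 0 (operand ≠ 0)
  (A ∧ ¬A) = min(0.45, 0) = 0
  ((B → ¬B) ∧ (A ∧ ¬A)) = min(0, 0) = 0
  (B → B): 0.24 ≤ 0.24, so result = 1
  ¬(B → B): Gödel ¬ of 1 = 0 (operand ≠ 0)
  (B ∨ ¬(B → B)) = max(0.24, 0) = 0.24
  (((B → ¬B) ∧ (A ∧ ¬A)) → (B ∨ ¬(B → B))): 0 ≤ 0.24, so result = 1
  Gödel value = 1
Łukasiewicz evaluation:
  ¬B: Łukasiewicz ¬ gives 1 − 0.24 = 0.76
  (B → ¬B): min(1, 1 − 0.24 + 0.76) = 1
  ¬A: Łukasiewicz ¬ gives 1 − 0.45 = 0.55
  (A ∧ ¬A) = min(0.45, 0.55) = 0.45
  ((B → ¬B) ∧ (A ∧ ¬A)) = min(1, 0.45) = 0.45
  (B → B): min(1, 1 − 0.24 + 0.24) = 1
  ¬(B → B): Łukasiewicz ¬ gives 1 − 1 = 0
  (B ∨ ¬(B → B)) = max(0.24, 0) = 0.24
  (((B → ¬B) ∧ (A ∧ ¬A)) → (B ∨ ¬(B → B))): min(1, 1 − 0.45 + 0.24) = 0.79
  Łukasiewicz value = 0.79
Difference: 1 − 0.79 = 0.21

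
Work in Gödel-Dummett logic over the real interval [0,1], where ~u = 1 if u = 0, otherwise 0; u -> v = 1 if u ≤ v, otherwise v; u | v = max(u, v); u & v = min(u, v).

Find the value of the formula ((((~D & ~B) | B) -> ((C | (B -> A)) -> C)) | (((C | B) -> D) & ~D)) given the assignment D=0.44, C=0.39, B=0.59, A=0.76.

0.39

~D: Gödel ¬ of 0.44 = 0 (operand ≠ 0)
~B: Gödel ¬ of 0.59 = 0 (operand ≠ 0)
(~D & ~B) = min(0, 0) = 0
((~D & ~B) | B) = max(0, 0.59) = 0.59
(B -> A): 0.59 ≤ 0.76, so result = 1
(C | (B -> A)) = max(0.39, 1) = 1
((C | (B -> A)) -> C): 1 > 0.39, so result = 0.39
(((~D & ~B) | B) -> ((C | (B -> A)) -> C)): 0.59 > 0.39, so result = 0.39
(C | B) = max(0.39, 0.59) = 0.59
((C | B) -> D): 0.59 > 0.44, so result = 0.44
~D: Gödel ¬ of 0.44 = 0 (operand ≠ 0)
(((C | B) -> D) & ~D) = min(0.44, 0) = 0
((((~D & ~B) | B) -> ((C | (B -> A)) -> C)) | (((C | B) -> D) & ~D)) = max(0.39, 0) = 0.39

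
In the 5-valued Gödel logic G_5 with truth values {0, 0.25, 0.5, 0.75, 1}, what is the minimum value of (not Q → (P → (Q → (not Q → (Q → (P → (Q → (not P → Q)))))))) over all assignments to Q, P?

Every assignment gives 1. For instance at Q = 0, P = 0:
  not Q: Gödel ¬ of 0 = 1 (operand is 0)
  not Q: Gödel ¬ of 0 = 1 (operand is 0)
  not P: Gödel ¬ of 0 = 1 (operand is 0)
  (not P → Q): 1 > 0, so result = 0
  (Q → (not P → Q)): 0 ≤ 0, so result = 1
  (P → (Q → (not P → Q))): 0 ≤ 1, so result = 1
  (Q → (P → (Q → (not P → Q)))): 0 ≤ 1, so result = 1
  (not Q → (Q → (P → (Q → (not P → Q))))): 1 ≤ 1, so result = 1
  (Q → (not Q → (Q → (P → (Q → (not P → Q)))))): 0 ≤ 1, so result = 1
  (P → (Q → (not Q → (Q → (P → (Q → (not P → Q))))))): 0 ≤ 1, so result = 1
  (not Q → (P → (Q → (not Q → (Q → (P → (Q → (not P → Q)))))))): 1 ≤ 1, so result = 1
All 25 assignments give value 1 — the formula is a G_5-tautology.

1.00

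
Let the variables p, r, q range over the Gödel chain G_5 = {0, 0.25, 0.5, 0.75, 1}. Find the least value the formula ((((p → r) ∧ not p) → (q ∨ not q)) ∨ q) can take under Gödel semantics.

The minimum is attained at p = 0, r = 0, q = 0.25:
  (p → r): 0 ≤ 0, so result = 1
  not p: Gödel ¬ of 0 = 1 (operand is 0)
  ((p → r) ∧ not p) = min(1, 1) = 1
  not q: Gödel ¬ of 0.25 = 0 (operand ≠ 0)
  (q ∨ not q) = max(0.25, 0) = 0.25
  (((p → r) ∧ not p) → (q ∨ not q)): 1 > 0.25, so result = 0.25
  ((((p → r) ∧ not p) → (q ∨ not q)) ∨ q) = max(0.25, 0.25) = 0.25
Checking all 125 assignments confirms none give a value below 0.25.

0.25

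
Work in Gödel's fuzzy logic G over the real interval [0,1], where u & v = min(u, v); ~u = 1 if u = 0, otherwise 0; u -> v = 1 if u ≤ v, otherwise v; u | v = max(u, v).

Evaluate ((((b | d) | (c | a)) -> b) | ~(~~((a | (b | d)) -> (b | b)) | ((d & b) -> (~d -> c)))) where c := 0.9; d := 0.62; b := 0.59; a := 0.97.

(b | d) = max(0.59, 0.62) = 0.62
(c | a) = max(0.9, 0.97) = 0.97
((b | d) | (c | a)) = max(0.62, 0.97) = 0.97
(((b | d) | (c | a)) -> b): 0.97 > 0.59, so result = 0.59
(b | d) = max(0.59, 0.62) = 0.62
(a | (b | d)) = max(0.97, 0.62) = 0.97
(b | b) = max(0.59, 0.59) = 0.59
((a | (b | d)) -> (b | b)): 0.97 > 0.59, so result = 0.59
~((a | (b | d)) -> (b | b)): Gödel ¬ of 0.59 = 0 (operand ≠ 0)
~~((a | (b | d)) -> (b | b)): Gödel ¬ of 0 = 1 (operand is 0)
(d & b) = min(0.62, 0.59) = 0.59
~d: Gödel ¬ of 0.62 = 0 (operand ≠ 0)
(~d -> c): 0 ≤ 0.9, so result = 1
((d & b) -> (~d -> c)): 0.59 ≤ 1, so result = 1
(~~((a | (b | d)) -> (b | b)) | ((d & b) -> (~d -> c))) = max(1, 1) = 1
~(~~((a | (b | d)) -> (b | b)) | ((d & b) -> (~d -> c))): Gödel ¬ of 1 = 0 (operand ≠ 0)
((((b | d) | (c | a)) -> b) | ~(~~((a | (b | d)) -> (b | b)) | ((d & b) -> (~d -> c)))) = max(0.59, 0) = 0.59

0.59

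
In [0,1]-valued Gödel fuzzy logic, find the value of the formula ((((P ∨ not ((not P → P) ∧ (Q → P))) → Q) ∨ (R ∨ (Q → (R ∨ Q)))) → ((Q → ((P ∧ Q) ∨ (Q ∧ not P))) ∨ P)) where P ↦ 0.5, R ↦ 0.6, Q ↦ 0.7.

not P: Gödel ¬ of 0.5 = 0 (operand ≠ 0)
(not P → P): 0 ≤ 0.5, so result = 1
(Q → P): 0.7 > 0.5, so result = 0.5
((not P → P) ∧ (Q → P)) = min(1, 0.5) = 0.5
not ((not P → P) ∧ (Q → P)): Gödel ¬ of 0.5 = 0 (operand ≠ 0)
(P ∨ not ((not P → P) ∧ (Q → P))) = max(0.5, 0) = 0.5
((P ∨ not ((not P → P) ∧ (Q → P))) → Q): 0.5 ≤ 0.7, so result = 1
(R ∨ Q) = max(0.6, 0.7) = 0.7
(Q → (R ∨ Q)): 0.7 ≤ 0.7, so result = 1
(R ∨ (Q → (R ∨ Q))) = max(0.6, 1) = 1
(((P ∨ not ((not P → P) ∧ (Q → P))) → Q) ∨ (R ∨ (Q → (R ∨ Q)))) = max(1, 1) = 1
(P ∧ Q) = min(0.5, 0.7) = 0.5
not P: Gödel ¬ of 0.5 = 0 (operand ≠ 0)
(Q ∧ not P) = min(0.7, 0) = 0
((P ∧ Q) ∨ (Q ∧ not P)) = max(0.5, 0) = 0.5
(Q → ((P ∧ Q) ∨ (Q ∧ not P))): 0.7 > 0.5, so result = 0.5
((Q → ((P ∧ Q) ∨ (Q ∧ not P))) ∨ P) = max(0.5, 0.5) = 0.5
((((P ∨ not ((not P → P) ∧ (Q → P))) → Q) ∨ (R ∨ (Q → (R ∨ Q)))) → ((Q → ((P ∧ Q) ∨ (Q ∧ not P))) ∨ P)): 1 > 0.5, so result = 0.5

0.50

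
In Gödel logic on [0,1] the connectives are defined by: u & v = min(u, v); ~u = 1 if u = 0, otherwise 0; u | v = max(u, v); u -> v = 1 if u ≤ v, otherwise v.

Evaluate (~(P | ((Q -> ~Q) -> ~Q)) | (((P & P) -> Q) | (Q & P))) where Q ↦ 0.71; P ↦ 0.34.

1.00

~Q: Gödel ¬ of 0.71 = 0 (operand ≠ 0)
(Q -> ~Q): 0.71 > 0, so result = 0
~Q: Gödel ¬ of 0.71 = 0 (operand ≠ 0)
((Q -> ~Q) -> ~Q): 0 ≤ 0, so result = 1
(P | ((Q -> ~Q) -> ~Q)) = max(0.34, 1) = 1
~(P | ((Q -> ~Q) -> ~Q)): Gödel ¬ of 1 = 0 (operand ≠ 0)
(P & P) = min(0.34, 0.34) = 0.34
((P & P) -> Q): 0.34 ≤ 0.71, so result = 1
(Q & P) = min(0.71, 0.34) = 0.34
(((P & P) -> Q) | (Q & P)) = max(1, 0.34) = 1
(~(P | ((Q -> ~Q) -> ~Q)) | (((P & P) -> Q) | (Q & P))) = max(0, 1) = 1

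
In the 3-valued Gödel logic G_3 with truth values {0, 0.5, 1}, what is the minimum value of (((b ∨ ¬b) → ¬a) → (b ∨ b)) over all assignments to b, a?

0.00

The minimum is attained at b = 0, a = 0:
  ¬b: Gödel ¬ of 0 = 1 (operand is 0)
  (b ∨ ¬b) = max(0, 1) = 1
  ¬a: Gödel ¬ of 0 = 1 (operand is 0)
  ((b ∨ ¬b) → ¬a): 1 ≤ 1, so result = 1
  (b ∨ b) = max(0, 0) = 0
  (((b ∨ ¬b) → ¬a) → (b ∨ b)): 1 > 0, so result = 0
Checking all 9 assignments confirms none give a value below 0.00.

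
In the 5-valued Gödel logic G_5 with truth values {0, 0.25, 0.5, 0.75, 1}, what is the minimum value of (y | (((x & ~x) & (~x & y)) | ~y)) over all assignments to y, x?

0.25

The minimum is attained at y = 0.25, x = 0:
  ~x: Gödel ¬ of 0 = 1 (operand is 0)
  (x & ~x) = min(0, 1) = 0
  ~x: Gödel ¬ of 0 = 1 (operand is 0)
  (~x & y) = min(1, 0.25) = 0.25
  ((x & ~x) & (~x & y)) = min(0, 0.25) = 0
  ~y: Gödel ¬ of 0.25 = 0 (operand ≠ 0)
  (((x & ~x) & (~x & y)) | ~y) = max(0, 0) = 0
  (y | (((x & ~x) & (~x & y)) | ~y)) = max(0.25, 0) = 0.25
Checking all 25 assignments confirms none give a value below 0.25.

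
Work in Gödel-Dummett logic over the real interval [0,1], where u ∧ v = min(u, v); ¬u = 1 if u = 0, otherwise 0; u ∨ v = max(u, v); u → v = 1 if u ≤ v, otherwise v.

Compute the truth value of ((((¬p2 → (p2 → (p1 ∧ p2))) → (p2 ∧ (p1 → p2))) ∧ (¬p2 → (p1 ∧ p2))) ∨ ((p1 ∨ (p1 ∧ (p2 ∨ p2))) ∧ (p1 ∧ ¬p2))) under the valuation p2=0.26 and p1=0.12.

0.26

¬p2: Gödel ¬ of 0.26 = 0 (operand ≠ 0)
(p1 ∧ p2) = min(0.12, 0.26) = 0.12
(p2 → (p1 ∧ p2)): 0.26 > 0.12, so result = 0.12
(¬p2 → (p2 → (p1 ∧ p2))): 0 ≤ 0.12, so result = 1
(p1 → p2): 0.12 ≤ 0.26, so result = 1
(p2 ∧ (p1 → p2)) = min(0.26, 1) = 0.26
((¬p2 → (p2 → (p1 ∧ p2))) → (p2 ∧ (p1 → p2))): 1 > 0.26, so result = 0.26
¬p2: Gödel ¬ of 0.26 = 0 (operand ≠ 0)
(p1 ∧ p2) = min(0.12, 0.26) = 0.12
(¬p2 → (p1 ∧ p2)): 0 ≤ 0.12, so result = 1
(((¬p2 → (p2 → (p1 ∧ p2))) → (p2 ∧ (p1 → p2))) ∧ (¬p2 → (p1 ∧ p2))) = min(0.26, 1) = 0.26
(p2 ∨ p2) = max(0.26, 0.26) = 0.26
(p1 ∧ (p2 ∨ p2)) = min(0.12, 0.26) = 0.12
(p1 ∨ (p1 ∧ (p2 ∨ p2))) = max(0.12, 0.12) = 0.12
¬p2: Gödel ¬ of 0.26 = 0 (operand ≠ 0)
(p1 ∧ ¬p2) = min(0.12, 0) = 0
((p1 ∨ (p1 ∧ (p2 ∨ p2))) ∧ (p1 ∧ ¬p2)) = min(0.12, 0) = 0
((((¬p2 → (p2 → (p1 ∧ p2))) → (p2 ∧ (p1 → p2))) ∧ (¬p2 → (p1 ∧ p2))) ∨ ((p1 ∨ (p1 ∧ (p2 ∨ p2))) ∧ (p1 ∧ ¬p2))) = max(0.26, 0) = 0.26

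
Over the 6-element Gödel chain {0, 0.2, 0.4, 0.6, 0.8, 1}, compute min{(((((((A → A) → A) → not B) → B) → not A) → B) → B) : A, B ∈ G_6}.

The minimum is attained at A = 0.2, B = 0.2:
  (A → A): 0.2 ≤ 0.2, so result = 1
  ((A → A) → A): 1 > 0.2, so result = 0.2
  not B: Gödel ¬ of 0.2 = 0 (operand ≠ 0)
  (((A → A) → A) → not B): 0.2 > 0, so result = 0
  ((((A → A) → A) → not B) → B): 0 ≤ 0.2, so result = 1
  not A: Gödel ¬ of 0.2 = 0 (operand ≠ 0)
  (((((A → A) → A) → not B) → B) → not A): 1 > 0, so result = 0
  ((((((A → A) → A) → not B) → B) → not A) → B): 0 ≤ 0.2, so result = 1
  (((((((A → A) → A) → not B) → B) → not A) → B) → B): 1 > 0.2, so result = 0.2
Checking all 36 assignments confirms none give a value below 0.20.

0.20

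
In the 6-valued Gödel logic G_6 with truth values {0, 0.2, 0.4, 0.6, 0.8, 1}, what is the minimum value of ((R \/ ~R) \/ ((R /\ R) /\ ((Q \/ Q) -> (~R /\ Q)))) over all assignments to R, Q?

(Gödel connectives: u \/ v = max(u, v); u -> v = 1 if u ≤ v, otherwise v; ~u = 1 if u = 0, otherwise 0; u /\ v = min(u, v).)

The minimum is attained at R = 0.2, Q = 0:
  ~R: Gödel ¬ of 0.2 = 0 (operand ≠ 0)
  (R \/ ~R) = max(0.2, 0) = 0.2
  (R /\ R) = min(0.2, 0.2) = 0.2
  (Q \/ Q) = max(0, 0) = 0
  ~R: Gödel ¬ of 0.2 = 0 (operand ≠ 0)
  (~R /\ Q) = min(0, 0) = 0
  ((Q \/ Q) -> (~R /\ Q)): 0 ≤ 0, so result = 1
  ((R /\ R) /\ ((Q \/ Q) -> (~R /\ Q))) = min(0.2, 1) = 0.2
  ((R \/ ~R) \/ ((R /\ R) /\ ((Q \/ Q) -> (~R /\ Q)))) = max(0.2, 0.2) = 0.2
Checking all 36 assignments confirms none give a value below 0.20.

0.20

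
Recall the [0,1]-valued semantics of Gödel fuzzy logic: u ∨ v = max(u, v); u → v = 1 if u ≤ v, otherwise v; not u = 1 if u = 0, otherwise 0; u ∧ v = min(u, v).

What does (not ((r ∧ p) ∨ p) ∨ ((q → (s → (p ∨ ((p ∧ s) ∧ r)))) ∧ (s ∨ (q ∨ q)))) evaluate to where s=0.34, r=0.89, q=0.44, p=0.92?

0.44

(r ∧ p) = min(0.89, 0.92) = 0.89
((r ∧ p) ∨ p) = max(0.89, 0.92) = 0.92
not ((r ∧ p) ∨ p): Gödel ¬ of 0.92 = 0 (operand ≠ 0)
(p ∧ s) = min(0.92, 0.34) = 0.34
((p ∧ s) ∧ r) = min(0.34, 0.89) = 0.34
(p ∨ ((p ∧ s) ∧ r)) = max(0.92, 0.34) = 0.92
(s → (p ∨ ((p ∧ s) ∧ r))): 0.34 ≤ 0.92, so result = 1
(q → (s → (p ∨ ((p ∧ s) ∧ r)))): 0.44 ≤ 1, so result = 1
(q ∨ q) = max(0.44, 0.44) = 0.44
(s ∨ (q ∨ q)) = max(0.34, 0.44) = 0.44
((q → (s → (p ∨ ((p ∧ s) ∧ r)))) ∧ (s ∨ (q ∨ q))) = min(1, 0.44) = 0.44
(not ((r ∧ p) ∨ p) ∨ ((q → (s → (p ∨ ((p ∧ s) ∧ r)))) ∧ (s ∨ (q ∨ q)))) = max(0, 0.44) = 0.44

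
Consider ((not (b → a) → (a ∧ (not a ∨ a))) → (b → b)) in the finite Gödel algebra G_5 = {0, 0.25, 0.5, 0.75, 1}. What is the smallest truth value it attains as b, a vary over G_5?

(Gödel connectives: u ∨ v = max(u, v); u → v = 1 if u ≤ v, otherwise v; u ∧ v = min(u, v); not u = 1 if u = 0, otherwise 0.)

Every assignment gives 1. For instance at b = 0, a = 0:
  (b → a): 0 ≤ 0, so result = 1
  not (b → a): Gödel ¬ of 1 = 0 (operand ≠ 0)
  not a: Gödel ¬ of 0 = 1 (operand is 0)
  (not a ∨ a) = max(1, 0) = 1
  (a ∧ (not a ∨ a)) = min(0, 1) = 0
  (not (b → a) → (a ∧ (not a ∨ a))): 0 ≤ 0, so result = 1
  (b → b): 0 ≤ 0, so result = 1
  ((not (b → a) → (a ∧ (not a ∨ a))) → (b → b)): 1 ≤ 1, so result = 1
All 25 assignments give value 1 — the formula is a G_5-tautology.

1.00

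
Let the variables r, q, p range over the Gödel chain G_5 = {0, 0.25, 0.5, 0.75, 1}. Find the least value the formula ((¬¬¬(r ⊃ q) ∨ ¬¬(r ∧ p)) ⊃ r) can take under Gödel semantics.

0.25

The minimum is attained at r = 0.25, q = 0, p = 0:
  (r ⊃ q): 0.25 > 0, so result = 0
  ¬(r ⊃ q): Gödel ¬ of 0 = 1 (operand is 0)
  ¬¬(r ⊃ q): Gödel ¬ of 1 = 0 (operand ≠ 0)
  ¬¬¬(r ⊃ q): Gödel ¬ of 0 = 1 (operand is 0)
  (r ∧ p) = min(0.25, 0) = 0
  ¬(r ∧ p): Gödel ¬ of 0 = 1 (operand is 0)
  ¬¬(r ∧ p): Gödel ¬ of 1 = 0 (operand ≠ 0)
  (¬¬¬(r ⊃ q) ∨ ¬¬(r ∧ p)) = max(1, 0) = 1
  ((¬¬¬(r ⊃ q) ∨ ¬¬(r ∧ p)) ⊃ r): 1 > 0.25, so result = 0.25
Checking all 125 assignments confirms none give a value below 0.25.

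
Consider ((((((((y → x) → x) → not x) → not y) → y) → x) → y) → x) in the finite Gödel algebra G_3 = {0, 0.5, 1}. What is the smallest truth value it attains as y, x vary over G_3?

The minimum is attained at y = 0.5, x = 0:
  (y → x): 0.5 > 0, so result = 0
  ((y → x) → x): 0 ≤ 0, so result = 1
  not x: Gödel ¬ of 0 = 1 (operand is 0)
  (((y → x) → x) → not x): 1 ≤ 1, so result = 1
  not y: Gödel ¬ of 0.5 = 0 (operand ≠ 0)
  ((((y → x) → x) → not x) → not y): 1 > 0, so result = 0
  (((((y → x) → x) → not x) → not y) → y): 0 ≤ 0.5, so result = 1
  ((((((y → x) → x) → not x) → not y) → y) → x): 1 > 0, so result = 0
  (((((((y → x) → x) → not x) → not y) → y) → x) → y): 0 ≤ 0.5, so result = 1
  ((((((((y → x) → x) → not x) → not y) → y) → x) → y) → x): 1 > 0, so result = 0
Checking all 9 assignments confirms none give a value below 0.00.

0.00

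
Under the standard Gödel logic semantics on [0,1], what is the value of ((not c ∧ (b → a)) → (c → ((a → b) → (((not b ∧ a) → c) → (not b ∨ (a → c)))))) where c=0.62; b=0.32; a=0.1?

not c: Gödel ¬ of 0.62 = 0 (operand ≠ 0)
(b → a): 0.32 > 0.1, so result = 0.1
(not c ∧ (b → a)) = min(0, 0.1) = 0
(a → b): 0.1 ≤ 0.32, so result = 1
not b: Gödel ¬ of 0.32 = 0 (operand ≠ 0)
(not b ∧ a) = min(0, 0.1) = 0
((not b ∧ a) → c): 0 ≤ 0.62, so result = 1
not b: Gödel ¬ of 0.32 = 0 (operand ≠ 0)
(a → c): 0.1 ≤ 0.62, so result = 1
(not b ∨ (a → c)) = max(0, 1) = 1
(((not b ∧ a) → c) → (not b ∨ (a → c))): 1 ≤ 1, so result = 1
((a → b) → (((not b ∧ a) → c) → (not b ∨ (a → c)))): 1 ≤ 1, so result = 1
(c → ((a → b) → (((not b ∧ a) → c) → (not b ∨ (a → c))))): 0.62 ≤ 1, so result = 1
((not c ∧ (b → a)) → (c → ((a → b) → (((not b ∧ a) → c) → (not b ∨ (a → c)))))): 0 ≤ 1, so result = 1

1.00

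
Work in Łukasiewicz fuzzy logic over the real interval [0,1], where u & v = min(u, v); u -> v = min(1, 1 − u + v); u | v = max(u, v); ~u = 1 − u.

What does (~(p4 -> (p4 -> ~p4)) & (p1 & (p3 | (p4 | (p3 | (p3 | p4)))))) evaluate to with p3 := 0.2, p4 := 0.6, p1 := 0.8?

0.00

~p4: Łukasiewicz ¬ gives 1 − 0.6 = 0.4
(p4 -> ~p4): min(1, 1 − 0.6 + 0.4) = 0.8
(p4 -> (p4 -> ~p4)): min(1, 1 − 0.6 + 0.8) = 1
~(p4 -> (p4 -> ~p4)): Łukasiewicz ¬ gives 1 − 1 = 0
(p3 | p4) = max(0.2, 0.6) = 0.6
(p3 | (p3 | p4)) = max(0.2, 0.6) = 0.6
(p4 | (p3 | (p3 | p4))) = max(0.6, 0.6) = 0.6
(p3 | (p4 | (p3 | (p3 | p4)))) = max(0.2, 0.6) = 0.6
(p1 & (p3 | (p4 | (p3 | (p3 | p4))))) = min(0.8, 0.6) = 0.6
(~(p4 -> (p4 -> ~p4)) & (p1 & (p3 | (p4 | (p3 | (p3 | p4)))))) = min(0, 0.6) = 0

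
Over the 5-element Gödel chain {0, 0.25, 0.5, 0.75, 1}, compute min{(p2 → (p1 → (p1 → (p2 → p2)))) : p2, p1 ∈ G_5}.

1.00

Every assignment gives 1. For instance at p2 = 0, p1 = 0:
  (p2 → p2): 0 ≤ 0, so result = 1
  (p1 → (p2 → p2)): 0 ≤ 1, so result = 1
  (p1 → (p1 → (p2 → p2))): 0 ≤ 1, so result = 1
  (p2 → (p1 → (p1 → (p2 → p2)))): 0 ≤ 1, so result = 1
All 25 assignments give value 1 — the formula is a G_5-tautology.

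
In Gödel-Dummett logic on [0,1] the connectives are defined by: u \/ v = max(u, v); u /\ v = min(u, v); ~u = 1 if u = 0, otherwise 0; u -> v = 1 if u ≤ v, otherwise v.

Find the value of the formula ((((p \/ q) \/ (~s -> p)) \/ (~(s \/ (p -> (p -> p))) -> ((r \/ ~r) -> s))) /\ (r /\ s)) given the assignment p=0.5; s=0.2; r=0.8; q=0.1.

0.20

(p \/ q) = max(0.5, 0.1) = 0.5
~s: Gödel ¬ of 0.2 = 0 (operand ≠ 0)
(~s -> p): 0 ≤ 0.5, so result = 1
((p \/ q) \/ (~s -> p)) = max(0.5, 1) = 1
(p -> p): 0.5 ≤ 0.5, so result = 1
(p -> (p -> p)): 0.5 ≤ 1, so result = 1
(s \/ (p -> (p -> p))) = max(0.2, 1) = 1
~(s \/ (p -> (p -> p))): Gödel ¬ of 1 = 0 (operand ≠ 0)
~r: Gödel ¬ of 0.8 = 0 (operand ≠ 0)
(r \/ ~r) = max(0.8, 0) = 0.8
((r \/ ~r) -> s): 0.8 > 0.2, so result = 0.2
(~(s \/ (p -> (p -> p))) -> ((r \/ ~r) -> s)): 0 ≤ 0.2, so result = 1
(((p \/ q) \/ (~s -> p)) \/ (~(s \/ (p -> (p -> p))) -> ((r \/ ~r) -> s))) = max(1, 1) = 1
(r /\ s) = min(0.8, 0.2) = 0.2
((((p \/ q) \/ (~s -> p)) \/ (~(s \/ (p -> (p -> p))) -> ((r \/ ~r) -> s))) /\ (r /\ s)) = min(1, 0.2) = 0.2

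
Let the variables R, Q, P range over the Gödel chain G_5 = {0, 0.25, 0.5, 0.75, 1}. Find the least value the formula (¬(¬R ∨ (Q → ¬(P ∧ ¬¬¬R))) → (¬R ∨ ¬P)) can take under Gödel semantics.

1.00

Every assignment gives 1. For instance at R = 0, Q = 0, P = 0:
  ¬R: Gödel ¬ of 0 = 1 (operand is 0)
  ¬R: Gödel ¬ of 0 = 1 (operand is 0)
  ¬¬R: Gödel ¬ of 1 = 0 (operand ≠ 0)
  ¬¬¬R: Gödel ¬ of 0 = 1 (operand is 0)
  (P ∧ ¬¬¬R) = min(0, 1) = 0
  ¬(P ∧ ¬¬¬R): Gödel ¬ of 0 = 1 (operand is 0)
  (Q → ¬(P ∧ ¬¬¬R)): 0 ≤ 1, so result = 1
  (¬R ∨ (Q → ¬(P ∧ ¬¬¬R))) = max(1, 1) = 1
  ¬(¬R ∨ (Q → ¬(P ∧ ¬¬¬R))): Gödel ¬ of 1 = 0 (operand ≠ 0)
  ¬R: Gödel ¬ of 0 = 1 (operand is 0)
  ¬P: Gödel ¬ of 0 = 1 (operand is 0)
  (¬R ∨ ¬P) = max(1, 1) = 1
  (¬(¬R ∨ (Q → ¬(P ∧ ¬¬¬R))) → (¬R ∨ ¬P)): 0 ≤ 1, so result = 1
All 125 assignments give value 1 — the formula is a G_5-tautology.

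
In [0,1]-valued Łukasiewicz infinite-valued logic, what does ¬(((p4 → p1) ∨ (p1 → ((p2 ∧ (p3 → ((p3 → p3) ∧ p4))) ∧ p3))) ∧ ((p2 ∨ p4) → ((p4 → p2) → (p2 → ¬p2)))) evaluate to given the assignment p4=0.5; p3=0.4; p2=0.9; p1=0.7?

(p4 → p1): min(1, 1 − 0.5 + 0.7) = 1
(p3 → p3): min(1, 1 − 0.4 + 0.4) = 1
((p3 → p3) ∧ p4) = min(1, 0.5) = 0.5
(p3 → ((p3 → p3) ∧ p4)): min(1, 1 − 0.4 + 0.5) = 1
(p2 ∧ (p3 → ((p3 → p3) ∧ p4))) = min(0.9, 1) = 0.9
((p2 ∧ (p3 → ((p3 → p3) ∧ p4))) ∧ p3) = min(0.9, 0.4) = 0.4
(p1 → ((p2 ∧ (p3 → ((p3 → p3) ∧ p4))) ∧ p3)): min(1, 1 − 0.7 + 0.4) = 0.7
((p4 → p1) ∨ (p1 → ((p2 ∧ (p3 → ((p3 → p3) ∧ p4))) ∧ p3))) = max(1, 0.7) = 1
(p2 ∨ p4) = max(0.9, 0.5) = 0.9
(p4 → p2): min(1, 1 − 0.5 + 0.9) = 1
¬p2: Łukasiewicz ¬ gives 1 − 0.9 = 0.1
(p2 → ¬p2): min(1, 1 − 0.9 + 0.1) = 0.2
((p4 → p2) → (p2 → ¬p2)): min(1, 1 − 1 + 0.2) = 0.2
((p2 ∨ p4) → ((p4 → p2) → (p2 → ¬p2))): min(1, 1 − 0.9 + 0.2) = 0.3
(((p4 → p1) ∨ (p1 → ((p2 ∧ (p3 → ((p3 → p3) ∧ p4))) ∧ p3))) ∧ ((p2 ∨ p4) → ((p4 → p2) → (p2 → ¬p2)))) = min(1, 0.3) = 0.3
¬(((p4 → p1) ∨ (p1 → ((p2 ∧ (p3 → ((p3 → p3) ∧ p4))) ∧ p3))) ∧ ((p2 ∨ p4) → ((p4 → p2) → (p2 → ¬p2)))): Łukasiewicz ¬ gives 1 − 0.3 = 0.7

0.70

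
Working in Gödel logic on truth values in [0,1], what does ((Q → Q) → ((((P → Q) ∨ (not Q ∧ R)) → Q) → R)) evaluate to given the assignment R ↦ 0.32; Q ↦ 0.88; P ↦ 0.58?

0.32

(Q → Q): 0.88 ≤ 0.88, so result = 1
(P → Q): 0.58 ≤ 0.88, so result = 1
not Q: Gödel ¬ of 0.88 = 0 (operand ≠ 0)
(not Q ∧ R) = min(0, 0.32) = 0
((P → Q) ∨ (not Q ∧ R)) = max(1, 0) = 1
(((P → Q) ∨ (not Q ∧ R)) → Q): 1 > 0.88, so result = 0.88
((((P → Q) ∨ (not Q ∧ R)) → Q) → R): 0.88 > 0.32, so result = 0.32
((Q → Q) → ((((P → Q) ∨ (not Q ∧ R)) → Q) → R)): 1 > 0.32, so result = 0.32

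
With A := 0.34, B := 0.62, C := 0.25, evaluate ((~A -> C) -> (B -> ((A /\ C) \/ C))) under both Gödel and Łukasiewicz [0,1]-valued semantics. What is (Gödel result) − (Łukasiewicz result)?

Gödel evaluation:
  ~A: Gödel ¬ of 0.34 = 0 (operand ≠ 0)
  (~A -> C): 0 ≤ 0.25, so result = 1
  (A /\ C) = min(0.34, 0.25) = 0.25
  ((A /\ C) \/ C) = max(0.25, 0.25) = 0.25
  (B -> ((A /\ C) \/ C)): 0.62 > 0.25, so result = 0.25
  ((~A -> C) -> (B -> ((A /\ C) \/ C))): 1 > 0.25, so result = 0.25
  Gödel value = 0.25
Łukasiewicz evaluation:
  ~A: Łukasiewicz ¬ gives 1 − 0.34 = 0.66
  (~A -> C): min(1, 1 − 0.66 + 0.25) = 0.59
  (A /\ C) = min(0.34, 0.25) = 0.25
  ((A /\ C) \/ C) = max(0.25, 0.25) = 0.25
  (B -> ((A /\ C) \/ C)): min(1, 1 − 0.62 + 0.25) = 0.63
  ((~A -> C) -> (B -> ((A /\ C) \/ C))): min(1, 1 − 0.59 + 0.63) = 1
  Łukasiewicz value = 1
Difference: 0.25 − 1 = -0.75

-0.75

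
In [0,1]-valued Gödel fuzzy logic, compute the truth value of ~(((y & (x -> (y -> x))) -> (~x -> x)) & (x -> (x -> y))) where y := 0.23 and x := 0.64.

(y -> x): 0.23 ≤ 0.64, so result = 1
(x -> (y -> x)): 0.64 ≤ 1, so result = 1
(y & (x -> (y -> x))) = min(0.23, 1) = 0.23
~x: Gödel ¬ of 0.64 = 0 (operand ≠ 0)
(~x -> x): 0 ≤ 0.64, so result = 1
((y & (x -> (y -> x))) -> (~x -> x)): 0.23 ≤ 1, so result = 1
(x -> y): 0.64 > 0.23, so result = 0.23
(x -> (x -> y)): 0.64 > 0.23, so result = 0.23
(((y & (x -> (y -> x))) -> (~x -> x)) & (x -> (x -> y))) = min(1, 0.23) = 0.23
~(((y & (x -> (y -> x))) -> (~x -> x)) & (x -> (x -> y))): Gödel ¬ of 0.23 = 0 (operand ≠ 0)

0.00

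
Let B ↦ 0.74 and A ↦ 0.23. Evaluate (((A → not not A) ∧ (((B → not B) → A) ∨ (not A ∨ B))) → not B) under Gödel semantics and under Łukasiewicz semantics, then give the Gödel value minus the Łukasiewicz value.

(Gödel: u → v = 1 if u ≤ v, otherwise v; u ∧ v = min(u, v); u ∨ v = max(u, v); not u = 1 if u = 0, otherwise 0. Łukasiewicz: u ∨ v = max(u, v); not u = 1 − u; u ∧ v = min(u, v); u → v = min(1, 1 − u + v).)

Gödel evaluation:
  not A: Gödel ¬ of 0.23 = 0 (operand ≠ 0)
  not not A: Gödel ¬ of 0 = 1 (operand is 0)
  (A → not not A): 0.23 ≤ 1, so result = 1
  not B: Gödel ¬ of 0.74 = 0 (operand ≠ 0)
  (B → not B): 0.74 > 0, so result = 0
  ((B → not B) → A): 0 ≤ 0.23, so result = 1
  not A: Gödel ¬ of 0.23 = 0 (operand ≠ 0)
  (not A ∨ B) = max(0, 0.74) = 0.74
  (((B → not B) → A) ∨ (not A ∨ B)) = max(1, 0.74) = 1
  ((A → not not A) ∧ (((B → not B) → A) ∨ (not A ∨ B))) = min(1, 1) = 1
  not B: Gödel ¬ of 0.74 = 0 (operand ≠ 0)
  (((A → not not A) ∧ (((B → not B) → A) ∨ (not A ∨ B))) → not B): 1 > 0, so result = 0
  Gödel value = 0
Łukasiewicz evaluation:
  not A: Łukasiewicz ¬ gives 1 − 0.23 = 0.77
  not not A: Łukasiewicz ¬ gives 1 − 0.77 = 0.23
  (A → not not A): min(1, 1 − 0.23 + 0.23) = 1
  not B: Łukasiewicz ¬ gives 1 − 0.74 = 0.26
  (B → not B): min(1, 1 − 0.74 + 0.26) = 0.52
  ((B → not B) → A): min(1, 1 − 0.52 + 0.23) = 0.71
  not A: Łukasiewicz ¬ gives 1 − 0.23 = 0.77
  (not A ∨ B) = max(0.77, 0.74) = 0.77
  (((B → not B) → A) ∨ (not A ∨ B)) = max(0.71, 0.77) = 0.77
  ((A → not not A) ∧ (((B → not B) → A) ∨ (not A ∨ B))) = min(1, 0.77) = 0.77
  not B: Łukasiewicz ¬ gives 1 − 0.74 = 0.26
  (((A → not not A) ∧ (((B → not B) → A) ∨ (not A ∨ B))) → not B): min(1, 1 − 0.77 + 0.26) = 0.49
  Łukasiewicz value = 0.49
Difference: 0 − 0.49 = -0.49

-0.49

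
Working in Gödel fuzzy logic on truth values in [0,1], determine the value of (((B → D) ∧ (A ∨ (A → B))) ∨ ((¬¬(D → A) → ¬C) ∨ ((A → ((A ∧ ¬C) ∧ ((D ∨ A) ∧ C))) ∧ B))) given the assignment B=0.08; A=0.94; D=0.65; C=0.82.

(B → D): 0.08 ≤ 0.65, so result = 1
(A → B): 0.94 > 0.08, so result = 0.08
(A ∨ (A → B)) = max(0.94, 0.08) = 0.94
((B → D) ∧ (A ∨ (A → B))) = min(1, 0.94) = 0.94
(D → A): 0.65 ≤ 0.94, so result = 1
¬(D → A): Gödel ¬ of 1 = 0 (operand ≠ 0)
¬¬(D → A): Gödel ¬ of 0 = 1 (operand is 0)
¬C: Gödel ¬ of 0.82 = 0 (operand ≠ 0)
(¬¬(D → A) → ¬C): 1 > 0, so result = 0
¬C: Gödel ¬ of 0.82 = 0 (operand ≠ 0)
(A ∧ ¬C) = min(0.94, 0) = 0
(D ∨ A) = max(0.65, 0.94) = 0.94
((D ∨ A) ∧ C) = min(0.94, 0.82) = 0.82
((A ∧ ¬C) ∧ ((D ∨ A) ∧ C)) = min(0, 0.82) = 0
(A → ((A ∧ ¬C) ∧ ((D ∨ A) ∧ C))): 0.94 > 0, so result = 0
((A → ((A ∧ ¬C) ∧ ((D ∨ A) ∧ C))) ∧ B) = min(0, 0.08) = 0
((¬¬(D → A) → ¬C) ∨ ((A → ((A ∧ ¬C) ∧ ((D ∨ A) ∧ C))) ∧ B)) = max(0, 0) = 0
(((B → D) ∧ (A ∨ (A → B))) ∨ ((¬¬(D → A) → ¬C) ∨ ((A → ((A ∧ ¬C) ∧ ((D ∨ A) ∧ C))) ∧ B))) = max(0.94, 0) = 0.94

0.94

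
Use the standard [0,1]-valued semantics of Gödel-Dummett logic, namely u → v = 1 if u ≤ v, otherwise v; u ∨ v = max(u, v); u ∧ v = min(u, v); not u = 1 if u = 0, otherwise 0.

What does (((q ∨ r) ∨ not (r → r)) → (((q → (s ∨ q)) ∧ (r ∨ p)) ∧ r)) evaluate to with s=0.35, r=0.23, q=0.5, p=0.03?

0.23

(q ∨ r) = max(0.5, 0.23) = 0.5
(r → r): 0.23 ≤ 0.23, so result = 1
not (r → r): Gödel ¬ of 1 = 0 (operand ≠ 0)
((q ∨ r) ∨ not (r → r)) = max(0.5, 0) = 0.5
(s ∨ q) = max(0.35, 0.5) = 0.5
(q → (s ∨ q)): 0.5 ≤ 0.5, so result = 1
(r ∨ p) = max(0.23, 0.03) = 0.23
((q → (s ∨ q)) ∧ (r ∨ p)) = min(1, 0.23) = 0.23
(((q → (s ∨ q)) ∧ (r ∨ p)) ∧ r) = min(0.23, 0.23) = 0.23
(((q ∨ r) ∨ not (r → r)) → (((q → (s ∨ q)) ∧ (r ∨ p)) ∧ r)): 0.5 > 0.23, so result = 0.23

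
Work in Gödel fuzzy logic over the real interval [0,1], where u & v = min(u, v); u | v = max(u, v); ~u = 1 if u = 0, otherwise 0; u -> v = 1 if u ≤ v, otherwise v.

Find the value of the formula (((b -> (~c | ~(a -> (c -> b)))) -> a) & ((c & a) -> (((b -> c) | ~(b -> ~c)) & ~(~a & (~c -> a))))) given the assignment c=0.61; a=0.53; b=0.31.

~c: Gödel ¬ of 0.61 = 0 (operand ≠ 0)
(c -> b): 0.61 > 0.31, so result = 0.31
(a -> (c -> b)): 0.53 > 0.31, so result = 0.31
~(a -> (c -> b)): Gödel ¬ of 0.31 = 0 (operand ≠ 0)
(~c | ~(a -> (c -> b))) = max(0, 0) = 0
(b -> (~c | ~(a -> (c -> b)))): 0.31 > 0, so result = 0
((b -> (~c | ~(a -> (c -> b)))) -> a): 0 ≤ 0.53, so result = 1
(c & a) = min(0.61, 0.53) = 0.53
(b -> c): 0.31 ≤ 0.61, so result = 1
~c: Gödel ¬ of 0.61 = 0 (operand ≠ 0)
(b -> ~c): 0.31 > 0, so result = 0
~(b -> ~c): Gödel ¬ of 0 = 1 (operand is 0)
((b -> c) | ~(b -> ~c)) = max(1, 1) = 1
~a: Gödel ¬ of 0.53 = 0 (operand ≠ 0)
~c: Gödel ¬ of 0.61 = 0 (operand ≠ 0)
(~c -> a): 0 ≤ 0.53, so result = 1
(~a & (~c -> a)) = min(0, 1) = 0
~(~a & (~c -> a)): Gödel ¬ of 0 = 1 (operand is 0)
(((b -> c) | ~(b -> ~c)) & ~(~a & (~c -> a))) = min(1, 1) = 1
((c & a) -> (((b -> c) | ~(b -> ~c)) & ~(~a & (~c -> a)))): 0.53 ≤ 1, so result = 1
(((b -> (~c | ~(a -> (c -> b)))) -> a) & ((c & a) -> (((b -> c) | ~(b -> ~c)) & ~(~a & (~c -> a))))) = min(1, 1) = 1

1.00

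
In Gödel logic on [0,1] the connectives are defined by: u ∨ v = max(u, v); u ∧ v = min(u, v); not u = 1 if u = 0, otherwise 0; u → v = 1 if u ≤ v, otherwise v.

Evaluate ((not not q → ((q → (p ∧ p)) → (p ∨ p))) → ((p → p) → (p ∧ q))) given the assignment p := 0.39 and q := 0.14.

not q: Gödel ¬ of 0.14 = 0 (operand ≠ 0)
not not q: Gödel ¬ of 0 = 1 (operand is 0)
(p ∧ p) = min(0.39, 0.39) = 0.39
(q → (p ∧ p)): 0.14 ≤ 0.39, so result = 1
(p ∨ p) = max(0.39, 0.39) = 0.39
((q → (p ∧ p)) → (p ∨ p)): 1 > 0.39, so result = 0.39
(not not q → ((q → (p ∧ p)) → (p ∨ p))): 1 > 0.39, so result = 0.39
(p → p): 0.39 ≤ 0.39, so result = 1
(p ∧ q) = min(0.39, 0.14) = 0.14
((p → p) → (p ∧ q)): 1 > 0.14, so result = 0.14
((not not q → ((q → (p ∧ p)) → (p ∨ p))) → ((p → p) → (p ∧ q))): 0.39 > 0.14, so result = 0.14

0.14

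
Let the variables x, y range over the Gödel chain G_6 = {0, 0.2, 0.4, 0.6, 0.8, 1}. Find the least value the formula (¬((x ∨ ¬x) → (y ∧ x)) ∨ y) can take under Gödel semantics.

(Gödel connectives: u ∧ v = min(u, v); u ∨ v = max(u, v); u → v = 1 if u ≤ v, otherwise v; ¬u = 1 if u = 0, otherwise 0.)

The minimum is attained at x = 0.2, y = 0.2:
  ¬x: Gödel ¬ of 0.2 = 0 (operand ≠ 0)
  (x ∨ ¬x) = max(0.2, 0) = 0.2
  (y ∧ x) = min(0.2, 0.2) = 0.2
  ((x ∨ ¬x) → (y ∧ x)): 0.2 ≤ 0.2, so result = 1
  ¬((x ∨ ¬x) → (y ∧ x)): Gödel ¬ of 1 = 0 (operand ≠ 0)
  (¬((x ∨ ¬x) → (y ∧ x)) ∨ y) = max(0, 0.2) = 0.2
Checking all 36 assignments confirms none give a value below 0.20.

0.20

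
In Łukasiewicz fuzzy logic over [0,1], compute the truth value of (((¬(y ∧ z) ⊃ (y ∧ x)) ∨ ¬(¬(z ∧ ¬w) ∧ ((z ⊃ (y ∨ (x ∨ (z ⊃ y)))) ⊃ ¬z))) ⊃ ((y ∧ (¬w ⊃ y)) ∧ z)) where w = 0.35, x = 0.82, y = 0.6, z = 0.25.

(y ∧ z) = min(0.6, 0.25) = 0.25
¬(y ∧ z): Łukasiewicz ¬ gives 1 − 0.25 = 0.75
(y ∧ x) = min(0.6, 0.82) = 0.6
(¬(y ∧ z) ⊃ (y ∧ x)): min(1, 1 − 0.75 + 0.6) = 0.85
¬w: Łukasiewicz ¬ gives 1 − 0.35 = 0.65
(z ∧ ¬w) = min(0.25, 0.65) = 0.25
¬(z ∧ ¬w): Łukasiewicz ¬ gives 1 − 0.25 = 0.75
(z ⊃ y): min(1, 1 − 0.25 + 0.6) = 1
(x ∨ (z ⊃ y)) = max(0.82, 1) = 1
(y ∨ (x ∨ (z ⊃ y))) = max(0.6, 1) = 1
(z ⊃ (y ∨ (x ∨ (z ⊃ y)))): min(1, 1 − 0.25 + 1) = 1
¬z: Łukasiewicz ¬ gives 1 − 0.25 = 0.75
((z ⊃ (y ∨ (x ∨ (z ⊃ y)))) ⊃ ¬z): min(1, 1 − 1 + 0.75) = 0.75
(¬(z ∧ ¬w) ∧ ((z ⊃ (y ∨ (x ∨ (z ⊃ y)))) ⊃ ¬z)) = min(0.75, 0.75) = 0.75
¬(¬(z ∧ ¬w) ∧ ((z ⊃ (y ∨ (x ∨ (z ⊃ y)))) ⊃ ¬z)): Łukasiewicz ¬ gives 1 − 0.75 = 0.25
((¬(y ∧ z) ⊃ (y ∧ x)) ∨ ¬(¬(z ∧ ¬w) ∧ ((z ⊃ (y ∨ (x ∨ (z ⊃ y)))) ⊃ ¬z))) = max(0.85, 0.25) = 0.85
¬w: Łukasiewicz ¬ gives 1 − 0.35 = 0.65
(¬w ⊃ y): min(1, 1 − 0.65 + 0.6) = 0.95
(y ∧ (¬w ⊃ y)) = min(0.6, 0.95) = 0.6
((y ∧ (¬w ⊃ y)) ∧ z) = min(0.6, 0.25) = 0.25
(((¬(y ∧ z) ⊃ (y ∧ x)) ∨ ¬(¬(z ∧ ¬w) ∧ ((z ⊃ (y ∨ (x ∨ (z ⊃ y)))) ⊃ ¬z))) ⊃ ((y ∧ (¬w ⊃ y)) ∧ z)): min(1, 1 − 0.85 + 0.25) = 0.4

0.40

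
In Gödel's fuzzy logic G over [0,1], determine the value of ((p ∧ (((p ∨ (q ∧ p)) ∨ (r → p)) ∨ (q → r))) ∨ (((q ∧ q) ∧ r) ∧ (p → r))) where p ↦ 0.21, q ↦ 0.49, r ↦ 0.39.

(q ∧ p) = min(0.49, 0.21) = 0.21
(p ∨ (q ∧ p)) = max(0.21, 0.21) = 0.21
(r → p): 0.39 > 0.21, so result = 0.21
((p ∨ (q ∧ p)) ∨ (r → p)) = max(0.21, 0.21) = 0.21
(q → r): 0.49 > 0.39, so result = 0.39
(((p ∨ (q ∧ p)) ∨ (r → p)) ∨ (q → r)) = max(0.21, 0.39) = 0.39
(p ∧ (((p ∨ (q ∧ p)) ∨ (r → p)) ∨ (q → r))) = min(0.21, 0.39) = 0.21
(q ∧ q) = min(0.49, 0.49) = 0.49
((q ∧ q) ∧ r) = min(0.49, 0.39) = 0.39
(p → r): 0.21 ≤ 0.39, so result = 1
(((q ∧ q) ∧ r) ∧ (p → r)) = min(0.39, 1) = 0.39
((p ∧ (((p ∨ (q ∧ p)) ∨ (r → p)) ∨ (q → r))) ∨ (((q ∧ q) ∧ r) ∧ (p → r))) = max(0.21, 0.39) = 0.39

0.39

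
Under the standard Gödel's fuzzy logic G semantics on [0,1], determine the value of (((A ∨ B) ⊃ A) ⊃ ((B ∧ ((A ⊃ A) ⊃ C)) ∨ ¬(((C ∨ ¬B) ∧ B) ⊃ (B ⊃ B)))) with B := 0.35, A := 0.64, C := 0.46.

0.35

(A ∨ B) = max(0.64, 0.35) = 0.64
((A ∨ B) ⊃ A): 0.64 ≤ 0.64, so result = 1
(A ⊃ A): 0.64 ≤ 0.64, so result = 1
((A ⊃ A) ⊃ C): 1 > 0.46, so result = 0.46
(B ∧ ((A ⊃ A) ⊃ C)) = min(0.35, 0.46) = 0.35
¬B: Gödel ¬ of 0.35 = 0 (operand ≠ 0)
(C ∨ ¬B) = max(0.46, 0) = 0.46
((C ∨ ¬B) ∧ B) = min(0.46, 0.35) = 0.35
(B ⊃ B): 0.35 ≤ 0.35, so result = 1
(((C ∨ ¬B) ∧ B) ⊃ (B ⊃ B)): 0.35 ≤ 1, so result = 1
¬(((C ∨ ¬B) ∧ B) ⊃ (B ⊃ B)): Gödel ¬ of 1 = 0 (operand ≠ 0)
((B ∧ ((A ⊃ A) ⊃ C)) ∨ ¬(((C ∨ ¬B) ∧ B) ⊃ (B ⊃ B))) = max(0.35, 0) = 0.35
(((A ∨ B) ⊃ A) ⊃ ((B ∧ ((A ⊃ A) ⊃ C)) ∨ ¬(((C ∨ ¬B) ∧ B) ⊃ (B ⊃ B)))): 1 > 0.35, so result = 0.35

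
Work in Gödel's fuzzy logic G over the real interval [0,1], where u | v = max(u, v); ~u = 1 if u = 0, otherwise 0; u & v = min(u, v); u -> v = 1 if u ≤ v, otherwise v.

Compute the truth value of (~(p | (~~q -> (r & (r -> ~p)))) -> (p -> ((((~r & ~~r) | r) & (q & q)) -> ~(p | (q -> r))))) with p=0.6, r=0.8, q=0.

~q: Gödel ¬ of 0 = 1 (operand is 0)
~~q: Gödel ¬ of 1 = 0 (operand ≠ 0)
~p: Gödel ¬ of 0.6 = 0 (operand ≠ 0)
(r -> ~p): 0.8 > 0, so result = 0
(r & (r -> ~p)) = min(0.8, 0) = 0
(~~q -> (r & (r -> ~p))): 0 ≤ 0, so result = 1
(p | (~~q -> (r & (r -> ~p)))) = max(0.6, 1) = 1
~(p | (~~q -> (r & (r -> ~p)))): Gödel ¬ of 1 = 0 (operand ≠ 0)
~r: Gödel ¬ of 0.8 = 0 (operand ≠ 0)
~r: Gödel ¬ of 0.8 = 0 (operand ≠ 0)
~~r: Gödel ¬ of 0 = 1 (operand is 0)
(~r & ~~r) = min(0, 1) = 0
((~r & ~~r) | r) = max(0, 0.8) = 0.8
(q & q) = min(0, 0) = 0
(((~r & ~~r) | r) & (q & q)) = min(0.8, 0) = 0
(q -> r): 0 ≤ 0.8, so result = 1
(p | (q -> r)) = max(0.6, 1) = 1
~(p | (q -> r)): Gödel ¬ of 1 = 0 (operand ≠ 0)
((((~r & ~~r) | r) & (q & q)) -> ~(p | (q -> r))): 0 ≤ 0, so result = 1
(p -> ((((~r & ~~r) | r) & (q & q)) -> ~(p | (q -> r)))): 0.6 ≤ 1, so result = 1
(~(p | (~~q -> (r & (r -> ~p)))) -> (p -> ((((~r & ~~r) | r) & (q & q)) -> ~(p | (q -> r))))): 0 ≤ 1, so result = 1

1.00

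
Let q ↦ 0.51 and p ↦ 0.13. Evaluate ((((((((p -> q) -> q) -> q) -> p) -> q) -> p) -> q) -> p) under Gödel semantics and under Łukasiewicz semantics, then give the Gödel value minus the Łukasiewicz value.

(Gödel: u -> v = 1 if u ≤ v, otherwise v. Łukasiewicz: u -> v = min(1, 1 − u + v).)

0.00

Gödel evaluation:
  (p -> q): 0.13 ≤ 0.51, so result = 1
  ((p -> q) -> q): 1 > 0.51, so result = 0.51
  (((p -> q) -> q) -> q): 0.51 ≤ 0.51, so result = 1
  ((((p -> q) -> q) -> q) -> p): 1 > 0.13, so result = 0.13
  (((((p -> q) -> q) -> q) -> p) -> q): 0.13 ≤ 0.51, so result = 1
  ((((((p -> q) -> q) -> q) -> p) -> q) -> p): 1 > 0.13, so result = 0.13
  (((((((p -> q) -> q) -> q) -> p) -> q) -> p) -> q): 0.13 ≤ 0.51, so result = 1
  ((((((((p -> q) -> q) -> q) -> p) -> q) -> p) -> q) -> p): 1 > 0.13, so result = 0.13
  Gödel value = 0.13
Łukasiewicz evaluation:
  (p -> q): min(1, 1 − 0.13 + 0.51) = 1
  ((p -> q) -> q): min(1, 1 − 1 + 0.51) = 0.51
  (((p -> q) -> q) -> q): min(1, 1 − 0.51 + 0.51) = 1
  ((((p -> q) -> q) -> q) -> p): min(1, 1 − 1 + 0.13) = 0.13
  (((((p -> q) -> q) -> q) -> p) -> q): min(1, 1 − 0.13 + 0.51) = 1
  ((((((p -> q) -> q) -> q) -> p) -> q) -> p): min(1, 1 − 1 + 0.13) = 0.13
  (((((((p -> q) -> q) -> q) -> p) -> q) -> p) -> q): min(1, 1 − 0.13 + 0.51) = 1
  ((((((((p -> q) -> q) -> q) -> p) -> q) -> p) -> q) -> p): min(1, 1 − 1 + 0.13) = 0.13
  Łukasiewicz value = 0.13
Difference: 0.13 − 0.13 = 0.00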